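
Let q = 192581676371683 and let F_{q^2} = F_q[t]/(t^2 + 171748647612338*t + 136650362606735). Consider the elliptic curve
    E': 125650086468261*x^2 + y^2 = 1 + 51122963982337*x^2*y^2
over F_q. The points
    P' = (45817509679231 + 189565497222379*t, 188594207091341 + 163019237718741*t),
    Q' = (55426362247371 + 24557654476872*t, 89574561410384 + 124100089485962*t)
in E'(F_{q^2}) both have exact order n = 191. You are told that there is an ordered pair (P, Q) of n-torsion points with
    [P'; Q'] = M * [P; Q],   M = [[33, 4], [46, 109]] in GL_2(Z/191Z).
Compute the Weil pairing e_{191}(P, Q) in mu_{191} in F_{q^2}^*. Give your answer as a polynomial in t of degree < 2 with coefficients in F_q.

103885647306700 + 15559100114042*t

The 191-Weil pairing on E[191] over F_{192581676371683} is alternating-bilinear: e_{191}(P',Q') = e_{191}(P,Q)^det(M).
33*109 - 4*46 = 3413; reduced mod 191: det = 166, inverse 84.
Edwards->Montgomery: u=(1+y)/(1-y), v=u/x -> 98541934461233v^2=u^3+126726536522110u^2+u; then x_W=18631780621481u+93656067198994: y^2=x^3+45196895686276*x+144529155419180.
Miller loop for e_{191} over F_{192581676371683^2}: bits of 191 = 10111111; 7 double steps + 6 add steps, l/v at each.
e_{191}(P',Q') = 105507391603720 + 153039261899442*t.
e_{191}(P,Q) = (105507391603720 + 153039261899442*t)^{84} = 103885647306700 + 15559100114042*t.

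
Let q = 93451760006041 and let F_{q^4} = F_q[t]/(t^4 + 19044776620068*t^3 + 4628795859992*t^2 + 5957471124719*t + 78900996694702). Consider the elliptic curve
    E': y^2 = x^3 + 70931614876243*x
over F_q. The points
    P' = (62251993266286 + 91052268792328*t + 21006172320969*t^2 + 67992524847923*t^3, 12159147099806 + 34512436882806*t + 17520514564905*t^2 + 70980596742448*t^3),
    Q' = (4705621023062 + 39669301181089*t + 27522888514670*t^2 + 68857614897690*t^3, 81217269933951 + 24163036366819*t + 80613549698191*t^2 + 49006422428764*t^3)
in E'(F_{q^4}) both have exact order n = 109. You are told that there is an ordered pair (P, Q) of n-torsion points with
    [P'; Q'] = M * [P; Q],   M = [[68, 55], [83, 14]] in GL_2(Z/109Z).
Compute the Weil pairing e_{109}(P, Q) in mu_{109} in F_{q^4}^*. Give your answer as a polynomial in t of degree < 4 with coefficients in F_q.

The 109-Weil pairing on E[109] over F_{93451760006041} is alternating-bilinear: e_{109}(P',Q') = e_{109}(P,Q)^det(M).
Hence e(P,Q) = e(P',Q')^{34} where 34 = 93^{-1} mod 109.
Build f_{109,P'} and f_{109,Q'} via the 7-bit ladder of 109=1101101_2; evaluate at shifted divisors; quotient in F_{93451760006041^4}.
The quotient is 10905714896166 + 14608680412246*t + 11377731040878*t^2 + 20725814526242*t^3.
Finally e_{109}(P,Q) = 65625684653237 + 12368055139073*t + 13284706458595*t^2 + 7937525289486*t^3.

65625684653237 + 12368055139073*t + 13284706458595*t^2 + 7937525289486*t^3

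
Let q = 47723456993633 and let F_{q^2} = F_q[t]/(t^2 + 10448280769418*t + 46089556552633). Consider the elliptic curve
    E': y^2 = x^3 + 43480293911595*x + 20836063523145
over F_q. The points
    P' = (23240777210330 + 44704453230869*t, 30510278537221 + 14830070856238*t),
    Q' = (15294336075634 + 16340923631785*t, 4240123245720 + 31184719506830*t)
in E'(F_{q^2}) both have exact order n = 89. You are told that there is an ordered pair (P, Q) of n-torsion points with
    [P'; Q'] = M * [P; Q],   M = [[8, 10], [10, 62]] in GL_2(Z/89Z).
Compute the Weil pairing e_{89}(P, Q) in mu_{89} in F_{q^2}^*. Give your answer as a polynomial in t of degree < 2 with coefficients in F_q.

Since e_{89}(P,P)=e_{89}(Q,Q)=1 and e_{89}(Q,P)=e_{89}(P,Q)^{-1}, expanding e_{89}(8*P + 10*Q,10*P + 62*Q) leaves e(P,Q)^det(M).
Hence e(P,Q) = e(P',Q')^{69} where 69 = 40^{-1} mod 89.
Run Miller on y^2=x^3+43480293911595*x+20836063523145 over F_{47723456993633}: ladder 1011001 (7 bits); e = f_P(D_Q)/f_Q(D_P).
e_{89}(P',Q') = 27434457515030 + 18582662215592*t.
(27434457515030 + 18582662215592*t)^{69} mod (47723456993633,f) = 14826327672155 + 23906530989450*t.

14826327672155 + 23906530989450*t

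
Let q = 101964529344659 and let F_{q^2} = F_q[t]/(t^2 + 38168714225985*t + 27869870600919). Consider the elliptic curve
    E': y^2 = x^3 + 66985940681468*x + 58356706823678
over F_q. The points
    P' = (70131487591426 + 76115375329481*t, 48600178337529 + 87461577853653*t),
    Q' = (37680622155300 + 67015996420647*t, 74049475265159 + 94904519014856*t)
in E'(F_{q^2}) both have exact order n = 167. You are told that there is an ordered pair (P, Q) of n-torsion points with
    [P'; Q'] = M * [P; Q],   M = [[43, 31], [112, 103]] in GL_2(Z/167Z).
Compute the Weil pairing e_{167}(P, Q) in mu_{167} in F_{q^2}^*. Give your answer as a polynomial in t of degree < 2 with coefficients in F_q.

The 167-Weil pairing on E[167] over F_{101964529344659} is alternating-bilinear: e_{167}(P',Q') = e_{167}(P,Q)^det(M).
Inverting 122 mod 167: 141. Thus e_{167}(P,Q) = e(P',Q')^{141}.
Miller loop for e_{167} over F_{101964529344659^2}: bits of 167 = 10100111; 7 double steps + 4 add steps, l/v at each.
The quotient is 74655713705916 + 70517537206789*t.
(74655713705916 + 70517537206789*t)^{141} mod (101964529344659,f) = 100392676161692 + 97352007728156*t.

100392676161692 + 97352007728156*t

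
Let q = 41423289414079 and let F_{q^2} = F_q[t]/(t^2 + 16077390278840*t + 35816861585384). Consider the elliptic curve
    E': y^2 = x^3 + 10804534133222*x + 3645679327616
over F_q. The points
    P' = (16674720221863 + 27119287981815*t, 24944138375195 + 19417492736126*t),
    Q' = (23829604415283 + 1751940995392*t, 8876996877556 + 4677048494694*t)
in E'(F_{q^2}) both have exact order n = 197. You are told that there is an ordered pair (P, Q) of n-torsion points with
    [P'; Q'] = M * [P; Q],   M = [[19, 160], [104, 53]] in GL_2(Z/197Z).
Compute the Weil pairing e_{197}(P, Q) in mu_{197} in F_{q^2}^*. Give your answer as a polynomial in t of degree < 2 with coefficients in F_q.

Alternating bilinearity on E[197] (values in mu_{197} in F_{41423289414079^2}) gives e(P',Q') = e(P,Q)^det(M).
19*53 - 160*104 = -15633; reduced mod 197: det = 127, inverse 121.
Miller loop for e_{197} over F_{41423289414079^2}: bits of 197 = 11000101; 7 double steps + 3 add steps, l/v at each.
The quotient is 5965550348882 + 34560733703326*t.
Raise to 121: e(P,Q) = 35393631610999 + 27530613058043*t in mu_{197}.

35393631610999 + 27530613058043*t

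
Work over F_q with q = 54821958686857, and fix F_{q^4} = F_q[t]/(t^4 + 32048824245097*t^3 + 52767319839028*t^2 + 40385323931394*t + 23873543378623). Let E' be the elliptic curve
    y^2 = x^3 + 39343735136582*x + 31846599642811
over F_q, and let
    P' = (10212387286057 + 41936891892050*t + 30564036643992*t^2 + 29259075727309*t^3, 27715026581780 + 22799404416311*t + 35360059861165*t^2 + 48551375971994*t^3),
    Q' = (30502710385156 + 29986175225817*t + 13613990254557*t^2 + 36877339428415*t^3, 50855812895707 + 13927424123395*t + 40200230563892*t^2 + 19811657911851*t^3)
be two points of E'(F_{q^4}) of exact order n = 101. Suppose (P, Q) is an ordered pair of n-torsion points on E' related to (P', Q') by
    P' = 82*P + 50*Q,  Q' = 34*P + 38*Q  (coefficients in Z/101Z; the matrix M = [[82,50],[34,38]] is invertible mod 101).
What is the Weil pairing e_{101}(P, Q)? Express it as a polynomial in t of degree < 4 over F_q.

21906997472989 + 12033214479571*t + 6499792170050*t^2 + 31078316266077*t^3

The 101-Weil pairing on E[101] over F_{54821958686857} is alternating-bilinear: e_{101}(P',Q') = e_{101}(P,Q)^det(M).
det M = 82*38 - 50*34 = 1416 = 2 (mod 101); 2^{-1} = 51 (mod 101).
Build f_{101,P'} and f_{101,Q'} via the 7-bit ladder of 101=1100101_2; evaluate at shifted divisors; quotient in F_{54821958686857^4}.
Miller gives e_{101}(P',Q') = 32299407997515 + 16144015694664*t + 41784337594133*t^2 + 9690899183329*t^3 in F_{54821958686857^4}.
e_{101}(P,Q) = (32299407997515 + 16144015694664*t + 41784337594133*t^2 + 9690899183329*t^3)^{51} = 21906997472989 + 12033214479571*t + 6499792170050*t^2 + 31078316266077*t^3.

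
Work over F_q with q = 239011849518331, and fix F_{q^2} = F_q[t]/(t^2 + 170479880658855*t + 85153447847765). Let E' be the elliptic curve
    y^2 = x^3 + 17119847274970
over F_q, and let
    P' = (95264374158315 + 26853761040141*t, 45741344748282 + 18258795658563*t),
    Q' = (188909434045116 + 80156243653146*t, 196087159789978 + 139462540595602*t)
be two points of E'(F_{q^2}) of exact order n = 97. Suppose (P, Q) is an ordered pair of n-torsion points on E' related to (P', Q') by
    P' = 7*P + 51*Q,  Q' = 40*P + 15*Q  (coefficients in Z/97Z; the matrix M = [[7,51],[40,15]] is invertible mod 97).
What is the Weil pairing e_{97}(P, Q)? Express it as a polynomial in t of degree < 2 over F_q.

31269821522461 + 230511442170043*t

The 97-Weil pairing on E[97] over F_{239011849518331} is alternating-bilinear: e_{97}(P',Q') = e_{97}(P,Q)^det(M).
So e_{97}(P,Q) = e_{97}(P',Q')^{39}, since 5*39 = 1 mod 97.
7-bit Miller (1100001) on E'/F_{239011849518331} with a'=0, b'=17119847274970: accumulate tangent/chord ratios at Q'+S and P'+S'.
The quotient is 67319127652121 + 184381784125156*t.
e_{97}(P,Q) = (67319127652121 + 184381784125156*t)^{39} = 31269821522461 + 230511442170043*t.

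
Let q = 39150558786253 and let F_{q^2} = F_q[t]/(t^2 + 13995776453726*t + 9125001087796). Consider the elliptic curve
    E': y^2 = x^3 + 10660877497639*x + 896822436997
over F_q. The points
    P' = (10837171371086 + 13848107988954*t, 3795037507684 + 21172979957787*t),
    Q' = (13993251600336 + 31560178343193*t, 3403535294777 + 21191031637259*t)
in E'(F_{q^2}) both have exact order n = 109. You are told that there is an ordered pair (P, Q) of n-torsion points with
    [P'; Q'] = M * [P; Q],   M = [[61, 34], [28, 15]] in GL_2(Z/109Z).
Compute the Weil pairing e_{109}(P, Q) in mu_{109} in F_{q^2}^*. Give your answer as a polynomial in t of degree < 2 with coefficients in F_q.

Since e_{109}(P,P)=e_{109}(Q,Q)=1 and e_{109}(Q,P)=e_{109}(P,Q)^{-1}, expanding e_{109}(61*P + 34*Q,28*P + 15*Q) leaves e(P,Q)^det(M).
61*15 - 34*28 = -37; reduced mod 109: det = 72, inverse 53.
7-bit Miller (1101101) on E'/F_{39150558786253} with a'=10660877497639, b'=896822436997: accumulate tangent/chord ratios at Q'+S and P'+S'.
f_P(D_Q)/f_Q(D_P) = 2425652530053 + 8507622024660*t.
(2425652530053 + 8507622024660*t)^{53} mod (39150558786253,f) = 13839826580033 + 15368497611113*t.

13839826580033 + 15368497611113*t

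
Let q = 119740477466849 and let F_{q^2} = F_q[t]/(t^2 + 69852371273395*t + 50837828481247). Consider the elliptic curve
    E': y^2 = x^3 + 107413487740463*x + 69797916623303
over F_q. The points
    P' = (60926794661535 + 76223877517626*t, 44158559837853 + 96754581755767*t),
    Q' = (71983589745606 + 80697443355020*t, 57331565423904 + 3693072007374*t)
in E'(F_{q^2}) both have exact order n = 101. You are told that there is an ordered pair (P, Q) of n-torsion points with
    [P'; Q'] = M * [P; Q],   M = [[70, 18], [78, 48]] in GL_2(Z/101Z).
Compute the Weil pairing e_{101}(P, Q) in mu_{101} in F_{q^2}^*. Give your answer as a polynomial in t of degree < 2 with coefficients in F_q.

e_{101} is bilinear + alternating on E[101], so e_{101}(70*P + 18*Q, 78*P + 48*Q) = e_{101}(P,Q)^(70*48-18*78).
det(M) mod 101 = 37; its inverse in (Z/101)^* is 71 (check: 37*71 mod 101 = 1).
Double-and-add over 1100101: 7-1 doublings, 4-1 additions; each step l_{T,T}/v_{2T} or l_{T,P'}/v at Q'+S for random S.
Result: e(P',Q') = 106582557965801 + 106810507967096*t.
(106582557965801 + 106810507967096*t)^{71} mod (119740477466849,f) = 66011449648009 + 26051265034374*t.

66011449648009 + 26051265034374*t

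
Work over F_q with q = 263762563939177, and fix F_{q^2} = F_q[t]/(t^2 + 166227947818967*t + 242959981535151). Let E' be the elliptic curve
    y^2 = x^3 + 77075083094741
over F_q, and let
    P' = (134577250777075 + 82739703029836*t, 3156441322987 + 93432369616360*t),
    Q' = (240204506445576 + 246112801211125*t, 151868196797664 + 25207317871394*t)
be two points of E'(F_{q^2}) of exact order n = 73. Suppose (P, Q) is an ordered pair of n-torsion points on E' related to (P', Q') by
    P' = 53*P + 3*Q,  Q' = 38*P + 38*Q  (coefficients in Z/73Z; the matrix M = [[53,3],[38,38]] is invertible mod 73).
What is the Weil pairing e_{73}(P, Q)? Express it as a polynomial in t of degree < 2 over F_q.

Alternating bilinearity on E[73] (values in mu_{73} in F_{263762563939177^2}) gives e(P',Q') = e(P,Q)^det(M).
Inverting 2 mod 73: 37. Thus e_{73}(P,Q) = e(P',Q')^{37}.
n = 73 = (1001001)_2 (7 bits, wt 3); accumulate f_{73,P'}(Q'+S)/f_{73,P'}(S) along the 6-step ladder.
e_{73}(P',Q') = 233102356424070 + 29710693306655*t.
(233102356424070 + 29710693306655*t)^{37} mod (263762563939177,f) = 245844366146697 + 53510002877918*t.

245844366146697 + 53510002877918*t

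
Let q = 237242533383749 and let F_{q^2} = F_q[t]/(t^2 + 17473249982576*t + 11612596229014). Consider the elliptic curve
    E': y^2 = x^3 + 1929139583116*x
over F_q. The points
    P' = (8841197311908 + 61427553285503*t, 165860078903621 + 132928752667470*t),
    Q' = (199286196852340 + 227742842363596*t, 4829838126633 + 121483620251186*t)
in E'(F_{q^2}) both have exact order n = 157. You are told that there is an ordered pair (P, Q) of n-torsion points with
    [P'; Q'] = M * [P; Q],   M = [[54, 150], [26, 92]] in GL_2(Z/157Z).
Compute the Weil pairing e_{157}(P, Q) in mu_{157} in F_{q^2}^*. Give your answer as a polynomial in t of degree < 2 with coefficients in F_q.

3609037832537 + 176481747687380*t

e_{157}(aP+bQ,cP+dQ) = e_{157}(P,Q)^(ad-bc); with (a,b,c,d)=(54,150,26,92) this gives the det-157 law.
Inverting 126 mod 157: 81. Thus e_{157}(P,Q) = e(P',Q')^{81}.
Double-and-add over 10011101: 8-1 doublings, 5-1 additions; each step l_{T,T}/v_{2T} or l_{T,P'}/v at Q'+S for random S.
f_P(D_Q)/f_Q(D_P) = 180761240166517 + 76427501100828*t.
Finally e_{157}(P,Q) = 3609037832537 + 176481747687380*t.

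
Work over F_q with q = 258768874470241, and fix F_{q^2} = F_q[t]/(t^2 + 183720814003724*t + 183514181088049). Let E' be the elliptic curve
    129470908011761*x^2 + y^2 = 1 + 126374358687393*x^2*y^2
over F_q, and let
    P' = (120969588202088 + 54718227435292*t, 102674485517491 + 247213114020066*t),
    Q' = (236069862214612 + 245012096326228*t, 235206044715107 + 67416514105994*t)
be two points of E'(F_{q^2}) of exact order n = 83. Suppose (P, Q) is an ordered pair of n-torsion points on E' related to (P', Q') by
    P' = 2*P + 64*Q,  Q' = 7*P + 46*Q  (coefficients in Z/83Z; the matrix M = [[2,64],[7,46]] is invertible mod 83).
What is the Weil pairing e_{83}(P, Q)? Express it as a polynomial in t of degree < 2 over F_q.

e_{83} is bilinear + alternating on E[83], so e_{83}(2*P + 64*Q, 7*P + 46*Q) = e_{83}(P,Q)^(2*46-64*7).
So e_{83}(P,Q) = e_{83}(P',Q')^{38}, since 59*38 = 1 mod 83.
Map (x,y)_Ed via u=(1+y)/(1-y), v=(1+y)/((1-y)x) to Montgomery A=229674959403831,B=248023202717177; then to (a',b')=(184297520327277,155088080405172).
7-bit Miller (1010011) on E'/F_{258768874470241} with a'=184297520327277, b'=155088080405172: accumulate tangent/chord ratios at Q'+S and P'+S'.
Miller gives e_{83}(P',Q') = 239788290390101 + 169775260129553*t in F_{258768874470241^2}.
(239788290390101 + 169775260129553*t)^{38} mod (258768874470241,f) = 194259667967556 + 133064745614348*t.

194259667967556 + 133064745614348*t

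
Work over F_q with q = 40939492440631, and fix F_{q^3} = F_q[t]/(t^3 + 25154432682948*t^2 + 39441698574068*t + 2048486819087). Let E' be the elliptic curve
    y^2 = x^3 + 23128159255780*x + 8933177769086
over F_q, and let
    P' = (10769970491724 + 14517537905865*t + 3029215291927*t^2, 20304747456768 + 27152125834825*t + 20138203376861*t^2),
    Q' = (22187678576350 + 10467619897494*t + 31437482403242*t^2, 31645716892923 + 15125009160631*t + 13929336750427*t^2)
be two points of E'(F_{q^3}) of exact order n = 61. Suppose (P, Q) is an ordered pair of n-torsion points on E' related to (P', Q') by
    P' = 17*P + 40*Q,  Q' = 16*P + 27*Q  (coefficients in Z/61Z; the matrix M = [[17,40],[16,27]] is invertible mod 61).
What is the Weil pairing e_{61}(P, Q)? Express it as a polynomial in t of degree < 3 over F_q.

12323972786814 + 23872583548656*t + 23579102085587*t^2

Alternating bilinearity on E[61] (values in mu_{61} in F_{40939492440631^3}) gives e(P',Q') = e(P,Q)^det(M).
So e_{61}(P,Q) = e_{61}(P',Q')^{31}, since 2*31 = 1 mod 61.
Double-and-add over 111101: 6-1 doublings, 5-1 additions; each step l_{T,T}/v_{2T} or l_{T,P'}/v at Q'+S for random S.
So e_{61}(P',Q') = 40278271396 + 20053295823348*t + 37165792693302*t^2.
Thus e_{61}(P,Q) = 12323972786814 + 23872583548656*t + 23579102085587*t^2.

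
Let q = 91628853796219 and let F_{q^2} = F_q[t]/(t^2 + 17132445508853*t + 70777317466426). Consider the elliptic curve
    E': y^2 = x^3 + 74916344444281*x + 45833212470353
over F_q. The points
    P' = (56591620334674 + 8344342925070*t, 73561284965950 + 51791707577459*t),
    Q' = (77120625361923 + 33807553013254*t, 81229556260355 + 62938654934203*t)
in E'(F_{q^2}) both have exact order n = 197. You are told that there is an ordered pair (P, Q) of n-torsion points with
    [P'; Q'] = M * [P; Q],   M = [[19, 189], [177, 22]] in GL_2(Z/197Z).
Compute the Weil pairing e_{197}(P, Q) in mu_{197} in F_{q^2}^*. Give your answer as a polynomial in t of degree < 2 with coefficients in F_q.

83237263782292 + 49218677519636*t

The 197-Weil pairing on E[197] over F_{91628853796219} is alternating-bilinear: e_{197}(P',Q') = e_{197}(P,Q)^det(M).
Inverting 61 mod 197: 42. Thus e_{197}(P,Q) = e(P',Q')^{42}.
Run Miller on y^2=x^3+74916344444281*x+45833212470353 over F_{91628853796219}: ladder 11000101 (8 bits); e = f_P(D_Q)/f_Q(D_P).
e_{197}(P',Q') = 43315607973444 + 50809714534471*t.
Thus e_{197}(P,Q) = 83237263782292 + 49218677519636*t.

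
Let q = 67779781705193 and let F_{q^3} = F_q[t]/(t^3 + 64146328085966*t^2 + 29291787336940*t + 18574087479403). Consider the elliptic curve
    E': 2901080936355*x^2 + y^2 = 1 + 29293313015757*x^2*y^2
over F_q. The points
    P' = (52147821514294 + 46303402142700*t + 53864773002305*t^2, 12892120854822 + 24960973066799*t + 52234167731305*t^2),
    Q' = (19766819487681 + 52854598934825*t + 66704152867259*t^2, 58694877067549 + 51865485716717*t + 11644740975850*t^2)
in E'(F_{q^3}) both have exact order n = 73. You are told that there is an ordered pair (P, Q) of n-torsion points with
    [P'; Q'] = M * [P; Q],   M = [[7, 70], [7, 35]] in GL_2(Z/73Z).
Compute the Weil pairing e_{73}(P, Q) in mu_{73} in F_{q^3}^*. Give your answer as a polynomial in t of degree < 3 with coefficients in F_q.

e_{73}(aP+bQ,cP+dQ) = e_{73}(P,Q)^(ad-bc); with (a,b,c,d)=(7,70,7,35) this gives the det-73 law.
det(M) mod 73 = 47; its inverse in (Z/73)^* is 14 (check: 47*14 mod 73 = 1).
Edwards a_E,d_E -> Montgomery A=49972727571593,B=28615532702698 -> Weierstrass 12893931413573,12442225979086 via alpha=5365732325352,beta=27291832832746.
Double-and-add over 1001001: 7-1 doublings, 3-1 additions; each step l_{T,T}/v_{2T} or l_{T,P'}/v at Q'+S for random S.
So e_{73}(P',Q') = 9618531736731 + 76938464549*t + 2235515510825*t^2.
Hence e(P,Q) = 38265306379974 + 29720178723165*t + 61104222852747*t^2 in F_{67779781705193^3}^*.

38265306379974 + 29720178723165*t + 61104222852747*t^2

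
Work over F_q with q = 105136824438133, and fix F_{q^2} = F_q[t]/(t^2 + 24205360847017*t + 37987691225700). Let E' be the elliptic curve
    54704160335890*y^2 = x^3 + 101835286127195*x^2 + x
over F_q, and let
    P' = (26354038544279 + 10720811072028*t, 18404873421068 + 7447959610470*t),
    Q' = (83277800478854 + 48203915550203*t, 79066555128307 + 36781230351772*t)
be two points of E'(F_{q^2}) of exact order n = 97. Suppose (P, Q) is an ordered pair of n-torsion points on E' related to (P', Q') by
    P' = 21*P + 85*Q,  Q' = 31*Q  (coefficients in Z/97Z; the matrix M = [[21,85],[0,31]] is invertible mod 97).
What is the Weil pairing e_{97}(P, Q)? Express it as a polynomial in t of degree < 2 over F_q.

75140799805271 + 45475730487359*t

Alternating bilinearity on E[97] (values in mu_{97} in F_{105136824438133^2}) gives e(P',Q') = e(P,Q)^det(M).
So e_{97}(P,Q) = e_{97}(P',Q')^{45}, since 69*45 = 1 mod 97.
(x,y)|->(24057268155389x+48155808191040,24057268155389y) sends E' to y^2=x^3+76415713937912*x+57188723650976.
Run Miller on y^2=x^3+76415713937912*x+57188723650976 over F_{105136824438133}: ladder 1100001 (7 bits); e = f_P(D_Q)/f_Q(D_P).
e_{97}(P',Q') = 104778047671340 + 46672322896693*t.
e_{97}(P,Q) = (104778047671340 + 46672322896693*t)^{45} = 75140799805271 + 45475730487359*t.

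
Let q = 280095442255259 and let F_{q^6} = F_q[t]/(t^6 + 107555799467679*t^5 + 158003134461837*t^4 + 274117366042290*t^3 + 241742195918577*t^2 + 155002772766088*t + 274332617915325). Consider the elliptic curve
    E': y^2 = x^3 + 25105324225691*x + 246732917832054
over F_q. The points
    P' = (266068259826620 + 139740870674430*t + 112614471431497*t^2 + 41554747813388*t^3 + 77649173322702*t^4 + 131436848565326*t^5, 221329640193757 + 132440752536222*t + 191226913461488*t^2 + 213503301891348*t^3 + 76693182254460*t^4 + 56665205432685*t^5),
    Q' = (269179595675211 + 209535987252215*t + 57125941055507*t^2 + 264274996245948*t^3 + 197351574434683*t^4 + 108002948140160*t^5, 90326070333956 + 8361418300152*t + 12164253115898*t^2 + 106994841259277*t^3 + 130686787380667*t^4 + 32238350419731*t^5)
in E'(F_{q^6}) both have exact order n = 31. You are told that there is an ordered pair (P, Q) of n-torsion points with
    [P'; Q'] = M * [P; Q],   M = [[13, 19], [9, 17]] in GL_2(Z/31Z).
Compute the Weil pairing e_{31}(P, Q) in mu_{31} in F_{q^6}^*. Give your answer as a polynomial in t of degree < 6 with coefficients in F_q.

e_{31}(aP+bQ,cP+dQ) = e_{31}(P,Q)^(ad-bc); with (a,b,c,d)=(13,19,9,17) this gives the det-31 law.
det(M) mod 31 = 19; its inverse in (Z/31)^* is 18 (check: 19*18 mod 31 = 1).
5-bit Miller (11111) on E'/F_{280095442255259} with a'=25105324225691, b'=246732917832054: accumulate tangent/chord ratios at Q'+S and P'+S'.
f_P(D_Q)/f_Q(D_P) = 260707882937582 + 62136072244696*t + 239770913856624*t^2 + 174520981700415*t^3 + 218658474896460*t^4 + 108713102990049*t^5.
Finally e_{31}(P,Q) = 138252046068150 + 102108442685237*t + 120436401618161*t^2 + 106527507579396*t^3 + 71588753281773*t^4 + 151572750791213*t^5.

138252046068150 + 102108442685237*t + 120436401618161*t^2 + 106527507579396*t^3 + 71588753281773*t^4 + 151572750791213*t^5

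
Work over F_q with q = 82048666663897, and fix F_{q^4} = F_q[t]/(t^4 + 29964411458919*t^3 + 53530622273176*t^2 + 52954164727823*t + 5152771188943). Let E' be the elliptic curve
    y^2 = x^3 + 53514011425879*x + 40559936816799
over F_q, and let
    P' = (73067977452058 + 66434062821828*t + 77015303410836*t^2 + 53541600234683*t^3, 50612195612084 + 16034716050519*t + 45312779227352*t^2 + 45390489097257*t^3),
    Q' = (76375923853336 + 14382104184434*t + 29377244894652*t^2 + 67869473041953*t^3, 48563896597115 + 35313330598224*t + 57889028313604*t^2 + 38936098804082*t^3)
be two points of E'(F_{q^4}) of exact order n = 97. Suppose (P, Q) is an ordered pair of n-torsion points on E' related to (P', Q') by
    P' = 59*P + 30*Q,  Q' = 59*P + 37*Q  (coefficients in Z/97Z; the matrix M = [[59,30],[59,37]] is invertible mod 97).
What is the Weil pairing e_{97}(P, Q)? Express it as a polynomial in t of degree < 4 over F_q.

e_{97}(aP+bQ,cP+dQ) = e_{97}(P,Q)^(ad-bc); with (a,b,c,d)=(59,30,59,37) this gives the det-97 law.
det(M) mod 97 = 25; its inverse in (Z/97)^* is 66 (check: 25*66 mod 97 = 1).
7-bit Miller (1100001) on E'/F_{82048666663897} with a'=53514011425879, b'=40559936816799: accumulate tangent/chord ratios at Q'+S and P'+S'.
Result: e(P',Q') = 21914962511094 + 13814246302749*t + 2631279585704*t^2 + 49563514762419*t^3.
Raise to 66: e(P,Q) = 62231556526502 + 38030501795988*t + 49063522265755*t^2 + 33803100689964*t^3 in mu_{97}.

62231556526502 + 38030501795988*t + 49063522265755*t^2 + 33803100689964*t^3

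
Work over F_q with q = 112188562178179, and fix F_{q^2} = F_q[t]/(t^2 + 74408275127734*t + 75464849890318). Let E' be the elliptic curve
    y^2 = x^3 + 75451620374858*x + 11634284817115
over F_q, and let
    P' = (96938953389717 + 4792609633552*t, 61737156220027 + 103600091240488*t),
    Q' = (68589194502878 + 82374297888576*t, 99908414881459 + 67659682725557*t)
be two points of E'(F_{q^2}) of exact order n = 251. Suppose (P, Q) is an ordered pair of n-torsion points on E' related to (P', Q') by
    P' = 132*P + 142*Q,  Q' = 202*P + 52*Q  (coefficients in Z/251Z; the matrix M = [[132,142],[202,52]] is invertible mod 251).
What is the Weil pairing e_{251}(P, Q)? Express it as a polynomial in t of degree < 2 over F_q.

47263149612232 + 109654336893336*t

e_{251} is bilinear + alternating on E[251], so e_{251}(132*P + 142*Q, 202*P + 52*Q) = e_{251}(P,Q)^(132*52-142*202).
Hence e(P,Q) = e(P',Q')^{192} where 192 = 17^{-1} mod 251.
Run Miller on y^2=x^3+75451620374858*x+11634284817115 over F_{112188562178179}: ladder 11111011 (8 bits); e = f_P(D_Q)/f_Q(D_P).
f_P(D_Q)/f_Q(D_P) = 42082375879700 + 36155950392403*t.
Thus e_{251}(P,Q) = 47263149612232 + 109654336893336*t.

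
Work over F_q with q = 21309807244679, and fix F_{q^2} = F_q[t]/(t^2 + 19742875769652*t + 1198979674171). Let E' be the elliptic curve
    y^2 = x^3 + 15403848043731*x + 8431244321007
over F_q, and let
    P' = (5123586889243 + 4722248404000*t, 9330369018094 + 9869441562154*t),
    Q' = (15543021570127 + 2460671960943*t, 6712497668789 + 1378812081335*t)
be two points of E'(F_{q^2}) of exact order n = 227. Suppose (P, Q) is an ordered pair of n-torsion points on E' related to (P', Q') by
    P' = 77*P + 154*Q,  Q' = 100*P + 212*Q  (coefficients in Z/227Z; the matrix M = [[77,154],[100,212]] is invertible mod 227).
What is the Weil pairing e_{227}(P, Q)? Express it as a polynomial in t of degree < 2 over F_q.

8364326153141 + 12888757118244*t

e_{227}(aP+bQ,cP+dQ) = e_{227}(P,Q)^(ad-bc); with (a,b,c,d)=(77,154,100,212) this gives the det-227 law.
det(M) mod 227 = 16; its inverse in (Z/227)^* is 71 (check: 16*71 mod 227 = 1).
Miller loop for e_{227} over F_{21309807244679^2}: bits of 227 = 11100011; 7 double steps + 4 add steps, l/v at each.
So e_{227}(P',Q') = 15731365061201 + 8434295591876*t.
Hence e(P,Q) = 8364326153141 + 12888757118244*t in F_{21309807244679^2}^*.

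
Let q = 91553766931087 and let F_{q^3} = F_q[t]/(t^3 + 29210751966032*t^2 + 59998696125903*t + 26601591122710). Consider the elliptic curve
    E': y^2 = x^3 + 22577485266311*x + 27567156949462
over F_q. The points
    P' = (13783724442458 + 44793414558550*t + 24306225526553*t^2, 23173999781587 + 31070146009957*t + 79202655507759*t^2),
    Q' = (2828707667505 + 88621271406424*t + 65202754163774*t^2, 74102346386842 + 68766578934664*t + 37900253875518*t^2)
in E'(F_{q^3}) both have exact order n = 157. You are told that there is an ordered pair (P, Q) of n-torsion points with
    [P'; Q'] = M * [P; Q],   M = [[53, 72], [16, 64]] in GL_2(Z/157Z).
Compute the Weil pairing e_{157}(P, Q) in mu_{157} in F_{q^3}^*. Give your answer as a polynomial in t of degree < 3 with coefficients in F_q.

63209727190437 + 67522366756167*t + 65955797347955*t^2

The 157-Weil pairing on E[157] over F_{91553766931087} is alternating-bilinear: e_{157}(P',Q') = e_{157}(P,Q)^det(M).
53*64 - 72*16 = 2240; reduced mod 157: det = 42, inverse 86.
Build f_{157,P'} and f_{157,Q'} via the 8-bit ladder of 157=10011101_2; evaluate at shifted divisors; quotient in F_{91553766931087^3}.
f_P(D_Q)/f_Q(D_P) = 25367556275707 + 10492500250983*t + 78951047091938*t^2.
(25367556275707 + 10492500250983*t + 78951047091938*t^2)^{86} mod (91553766931087,f) = 63209727190437 + 67522366756167*t + 65955797347955*t^2.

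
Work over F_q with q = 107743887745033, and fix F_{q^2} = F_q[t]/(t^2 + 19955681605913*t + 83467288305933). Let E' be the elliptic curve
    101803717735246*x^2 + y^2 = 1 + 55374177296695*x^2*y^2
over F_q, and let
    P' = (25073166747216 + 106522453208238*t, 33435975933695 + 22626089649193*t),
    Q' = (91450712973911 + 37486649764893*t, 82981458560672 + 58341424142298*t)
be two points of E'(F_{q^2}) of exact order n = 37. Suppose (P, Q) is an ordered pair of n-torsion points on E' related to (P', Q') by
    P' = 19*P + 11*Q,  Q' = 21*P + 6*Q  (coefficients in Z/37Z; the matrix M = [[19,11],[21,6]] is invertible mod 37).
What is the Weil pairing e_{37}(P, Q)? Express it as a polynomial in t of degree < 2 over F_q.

69952745705831 + 73983685176378*t

Since e_{37}(P,P)=e_{37}(Q,Q)=1 and e_{37}(Q,P)=e_{37}(P,Q)^{-1}, expanding e_{37}(19*P + 11*Q,21*P + 6*Q) leaves e(P,Q)^det(M).
So e_{37}(P,Q) = e_{37}(P',Q')^{6}, since 31*6 = 1 mod 37.
Edwards a_E,d_E -> Montgomery A=10256010956884,B=18675354076488 -> Weierstrass 16801910357253,54661499130800 via alpha=44153630462829,beta=38543357045896.
Run Miller on y^2=x^3+16801910357253*x+54661499130800 over F_{107743887745033}: ladder 100101 (6 bits); e = f_P(D_Q)/f_Q(D_P).
The quotient is 44438824530569 + 6280797442844*t.
(44438824530569 + 6280797442844*t)^{6} mod (107743887745033,f) = 69952745705831 + 73983685176378*t.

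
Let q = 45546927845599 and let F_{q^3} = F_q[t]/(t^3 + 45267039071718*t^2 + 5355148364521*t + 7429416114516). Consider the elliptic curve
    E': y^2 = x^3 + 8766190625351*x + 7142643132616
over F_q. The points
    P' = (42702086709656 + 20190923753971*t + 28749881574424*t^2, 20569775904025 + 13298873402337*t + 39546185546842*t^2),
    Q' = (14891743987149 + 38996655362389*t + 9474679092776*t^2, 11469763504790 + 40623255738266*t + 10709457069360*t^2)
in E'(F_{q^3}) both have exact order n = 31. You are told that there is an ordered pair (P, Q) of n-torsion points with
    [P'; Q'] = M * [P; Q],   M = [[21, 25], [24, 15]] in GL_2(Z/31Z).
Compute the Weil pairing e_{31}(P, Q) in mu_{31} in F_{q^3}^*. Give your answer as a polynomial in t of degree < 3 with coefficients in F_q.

2311455603433 + 15942120761546*t + 29078902595591*t^2

Under M = [[21,25],[24,15]] in GL_2(Z/31), e_{31}(P',Q') = e_{31}(P,Q)^(21*15-25*24 mod 31).
So e_{31}(P,Q) = e_{31}(P',Q')^{5}, since 25*5 = 1 mod 31.
Miller loop for e_{31} over F_{45546927845599^3}: bits of 31 = 11111; 4 double steps + 4 add steps, l/v at each.
f_P(D_Q)/f_Q(D_P) = 33093618502164 + 38062681538302*t + 5655968717499*t^2.
Finally e_{31}(P,Q) = 2311455603433 + 15942120761546*t + 29078902595591*t^2.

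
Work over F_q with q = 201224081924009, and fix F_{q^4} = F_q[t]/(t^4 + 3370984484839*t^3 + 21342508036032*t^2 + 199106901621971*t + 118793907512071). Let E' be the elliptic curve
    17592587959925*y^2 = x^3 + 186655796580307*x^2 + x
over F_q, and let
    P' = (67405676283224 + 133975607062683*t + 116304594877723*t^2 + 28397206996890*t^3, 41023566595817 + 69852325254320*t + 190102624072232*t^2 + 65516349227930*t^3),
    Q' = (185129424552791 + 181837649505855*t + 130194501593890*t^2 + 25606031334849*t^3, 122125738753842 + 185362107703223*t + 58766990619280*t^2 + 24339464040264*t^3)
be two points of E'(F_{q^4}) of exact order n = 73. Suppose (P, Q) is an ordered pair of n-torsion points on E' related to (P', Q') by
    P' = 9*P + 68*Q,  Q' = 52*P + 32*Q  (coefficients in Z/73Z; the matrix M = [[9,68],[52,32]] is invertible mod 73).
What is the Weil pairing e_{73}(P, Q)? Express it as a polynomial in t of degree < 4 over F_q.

e_{73}(aP+bQ,cP+dQ) = e_{73}(P,Q)^(ad-bc); with (a,b,c,d)=(9,68,52,32) this gives the det-73 law.
So e_{73}(P,Q) = e_{73}(P',Q')^{2}, since 37*2 = 1 mod 73.
(x,y)|->(63609364971688x+163942008273303,63609364971688y) sends E' to y^2=x^3+21393865960351*x+61264638247753.
Run Miller on y^2=x^3+21393865960351*x+61264638247753 over F_{201224081924009}: ladder 1001001 (7 bits); e = f_P(D_Q)/f_Q(D_P).
f_P(D_Q)/f_Q(D_P) = 112785170947249 + 50852347404417*t + 128595122120323*t^2 + 167789998183562*t^3.
e_{73}(P,Q) = (112785170947249 + 50852347404417*t + 128595122120323*t^2 + 167789998183562*t^3)^{2} = 198996999730482 + 70546049431833*t + 32510125299891*t^2 + 131512395933112*t^3.

198996999730482 + 70546049431833*t + 32510125299891*t^2 + 131512395933112*t^3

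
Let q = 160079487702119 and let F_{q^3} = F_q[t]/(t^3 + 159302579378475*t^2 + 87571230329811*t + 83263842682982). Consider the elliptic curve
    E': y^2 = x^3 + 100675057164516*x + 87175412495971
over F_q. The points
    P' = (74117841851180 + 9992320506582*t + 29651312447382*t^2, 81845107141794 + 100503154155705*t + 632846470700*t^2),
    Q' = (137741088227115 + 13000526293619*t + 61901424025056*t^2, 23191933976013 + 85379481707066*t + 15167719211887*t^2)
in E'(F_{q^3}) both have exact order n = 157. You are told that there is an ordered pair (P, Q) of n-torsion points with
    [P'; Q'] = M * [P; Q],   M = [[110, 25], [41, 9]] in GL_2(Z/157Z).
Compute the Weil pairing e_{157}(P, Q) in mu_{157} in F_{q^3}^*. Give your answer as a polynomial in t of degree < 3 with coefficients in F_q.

Since e_{157}(P,P)=e_{157}(Q,Q)=1 and e_{157}(Q,P)=e_{157}(P,Q)^{-1}, expanding e_{157}(110*P + 25*Q,41*P + 9*Q) leaves e(P,Q)^det(M).
So e_{157}(P,Q) = e_{157}(P',Q')^{148}, since 122*148 = 1 mod 157.
Run Miller on y^2=x^3+100675057164516*x+87175412495971 over F_{160079487702119}: ladder 10011101 (8 bits); e = f_P(D_Q)/f_Q(D_P).
So e_{157}(P',Q') = 24319748796864 + 2092927628291*t + 27689613667743*t^2.
Raise to 148: e(P,Q) = 825057124716 + 71316198116327*t + 78860443949516*t^2 in mu_{157}.

825057124716 + 71316198116327*t + 78860443949516*t^2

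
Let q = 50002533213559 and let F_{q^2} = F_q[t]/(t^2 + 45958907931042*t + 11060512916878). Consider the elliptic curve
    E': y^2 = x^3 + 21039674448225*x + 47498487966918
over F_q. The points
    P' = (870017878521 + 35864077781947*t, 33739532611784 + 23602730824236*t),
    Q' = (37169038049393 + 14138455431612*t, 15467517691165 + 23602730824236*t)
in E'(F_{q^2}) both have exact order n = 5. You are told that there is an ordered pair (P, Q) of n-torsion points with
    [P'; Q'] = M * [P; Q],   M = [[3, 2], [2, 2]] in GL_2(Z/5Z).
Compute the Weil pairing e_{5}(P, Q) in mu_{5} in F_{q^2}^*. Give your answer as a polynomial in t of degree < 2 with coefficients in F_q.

36721328667213 + 14478061797691*t

e_{5} is bilinear + alternating on E[5], so e_{5}(3*P + 2*Q, 2*P + 2*Q) = e_{5}(P,Q)^(3*2-2*2).
Hence e(P,Q) = e(P',Q')^{3} where 3 = 2^{-1} mod 5.
Run Miller on y^2=x^3+21039674448225*x+47498487966918 over F_{50002533213559}: ladder 101 (3 bits); e = f_P(D_Q)/f_Q(D_P).
e_{5}(P',Q') = 7528617054802 + 13736865440115*t.
Hence e(P,Q) = 36721328667213 + 14478061797691*t in F_{50002533213559^2}^*.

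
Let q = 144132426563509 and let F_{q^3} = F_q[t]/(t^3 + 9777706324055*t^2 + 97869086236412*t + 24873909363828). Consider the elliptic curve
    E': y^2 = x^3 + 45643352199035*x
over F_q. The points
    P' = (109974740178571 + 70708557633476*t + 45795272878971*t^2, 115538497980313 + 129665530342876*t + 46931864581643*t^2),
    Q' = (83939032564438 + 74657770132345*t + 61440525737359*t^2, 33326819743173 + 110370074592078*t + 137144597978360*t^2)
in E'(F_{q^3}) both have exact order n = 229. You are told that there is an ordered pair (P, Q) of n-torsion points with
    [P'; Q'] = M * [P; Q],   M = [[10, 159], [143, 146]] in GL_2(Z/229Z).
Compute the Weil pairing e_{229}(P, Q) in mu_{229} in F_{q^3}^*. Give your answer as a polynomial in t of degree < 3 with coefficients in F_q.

132313324800883 + 17745950795454*t + 20905042817941*t^2

Alternating bilinearity on E[229] (values in mu_{229} in F_{144132426563509^3}) gives e(P',Q') = e(P,Q)^det(M).
Inverting 20 mod 229: 126. Thus e_{229}(P,Q) = e(P',Q')^{126}.
Miller loop for e_{229} over F_{144132426563509^3}: bits of 229 = 11100101; 7 double steps + 4 add steps, l/v at each.
Miller gives e_{229}(P',Q') = 51220993069081 + 67230754325715*t + 12480686268631*t^2 in F_{144132426563509^3}.
Thus e_{229}(P,Q) = 132313324800883 + 17745950795454*t + 20905042817941*t^2.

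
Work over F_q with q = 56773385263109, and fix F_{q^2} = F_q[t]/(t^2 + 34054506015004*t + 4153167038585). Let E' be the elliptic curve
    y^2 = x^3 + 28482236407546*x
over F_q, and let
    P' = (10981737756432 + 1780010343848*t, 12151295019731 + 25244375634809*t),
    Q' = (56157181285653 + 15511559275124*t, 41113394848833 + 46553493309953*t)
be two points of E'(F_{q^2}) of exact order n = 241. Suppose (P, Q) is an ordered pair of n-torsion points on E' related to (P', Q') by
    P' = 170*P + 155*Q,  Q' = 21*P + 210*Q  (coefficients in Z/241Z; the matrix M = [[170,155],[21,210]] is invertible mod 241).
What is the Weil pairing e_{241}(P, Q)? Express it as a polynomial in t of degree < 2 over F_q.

Alternating bilinearity on E[241] (values in mu_{241} in F_{56773385263109^2}) gives e(P',Q') = e(P,Q)^det(M).
So e_{241}(P,Q) = e_{241}(P',Q')^{83}, since 151*83 = 1 mod 241.
Miller loop for e_{241} over F_{56773385263109^2}: bits of 241 = 11110001; 7 double steps + 4 add steps, l/v at each.
Miller gives e_{241}(P',Q') = 29861443384768 + 31002836301760*t in F_{56773385263109^2}.
Finally e_{241}(P,Q) = 54519506549015 + 21498650155959*t.

54519506549015 + 21498650155959*t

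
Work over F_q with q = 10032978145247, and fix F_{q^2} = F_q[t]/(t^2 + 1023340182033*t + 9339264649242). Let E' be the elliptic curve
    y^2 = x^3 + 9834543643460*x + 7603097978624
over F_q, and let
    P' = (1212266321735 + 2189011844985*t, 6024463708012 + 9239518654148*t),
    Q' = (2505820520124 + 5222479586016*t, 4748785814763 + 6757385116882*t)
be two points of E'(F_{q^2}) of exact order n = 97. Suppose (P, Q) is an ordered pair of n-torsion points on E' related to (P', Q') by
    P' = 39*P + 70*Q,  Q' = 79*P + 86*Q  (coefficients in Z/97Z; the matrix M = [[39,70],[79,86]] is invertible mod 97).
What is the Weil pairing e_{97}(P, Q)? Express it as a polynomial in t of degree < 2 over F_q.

5651961035505 + 6191092329630*t

Since e_{97}(P,P)=e_{97}(Q,Q)=1 and e_{97}(Q,P)=e_{97}(P,Q)^{-1}, expanding e_{97}(39*P + 70*Q,79*P + 86*Q) leaves e(P,Q)^det(M).
Hence e(P,Q) = e(P',Q')^{30} where 30 = 55^{-1} mod 97.
n = 97 = (1100001)_2 (7 bits, wt 3); accumulate f_{97,P'}(Q'+S)/f_{97,P'}(S) along the 6-step ladder.
f_P(D_Q)/f_Q(D_P) = 9289609725734 + 7307878474120*t.
Thus e_{97}(P,Q) = 5651961035505 + 6191092329630*t.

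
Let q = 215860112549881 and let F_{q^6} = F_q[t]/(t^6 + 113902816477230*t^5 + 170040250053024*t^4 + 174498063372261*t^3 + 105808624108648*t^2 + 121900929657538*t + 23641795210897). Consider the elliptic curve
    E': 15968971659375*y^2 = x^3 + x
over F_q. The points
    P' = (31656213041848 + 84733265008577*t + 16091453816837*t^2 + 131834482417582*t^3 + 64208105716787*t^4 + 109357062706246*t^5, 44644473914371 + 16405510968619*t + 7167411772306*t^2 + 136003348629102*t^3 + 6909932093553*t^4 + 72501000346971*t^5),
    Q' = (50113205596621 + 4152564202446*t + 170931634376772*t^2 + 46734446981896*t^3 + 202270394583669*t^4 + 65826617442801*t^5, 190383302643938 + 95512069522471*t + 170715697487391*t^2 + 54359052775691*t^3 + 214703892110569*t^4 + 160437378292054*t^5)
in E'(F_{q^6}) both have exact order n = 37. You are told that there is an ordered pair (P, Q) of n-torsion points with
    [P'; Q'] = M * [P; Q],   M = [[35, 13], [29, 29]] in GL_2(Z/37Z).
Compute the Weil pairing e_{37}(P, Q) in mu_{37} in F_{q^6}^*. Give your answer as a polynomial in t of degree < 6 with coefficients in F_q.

Under M = [[35,13],[29,29]] in GL_2(Z/37), e_{37}(P',Q') = e_{37}(P,Q)^(35*29-13*29 mod 37).
So e_{37}(P,Q) = e_{37}(P',Q')^{33}, since 9*33 = 1 mod 37.
(x,y)|->(46790828665988x,46790828665988y) sends E' to y^2=x^3+14968945151799*x.
Build f_{37,P'} and f_{37,Q'} via the 6-bit ladder of 37=100101_2; evaluate at shifted divisors; quotient in F_{215860112549881^6}.
So e_{37}(P',Q') = 207053542819808 + 143464389555854*t + 210655340478094*t^2 + 195722024829401*t^3 + 94523985897813*t^4 + 8549930129996*t^5.
Thus e_{37}(P,Q) = 38014224349839 + 14092863867534*t + 141924225751067*t^2 + 135686823733303*t^3 + 68280585249484*t^4 + 14757072726908*t^5.

38014224349839 + 14092863867534*t + 141924225751067*t^2 + 135686823733303*t^3 + 68280585249484*t^4 + 14757072726908*t^5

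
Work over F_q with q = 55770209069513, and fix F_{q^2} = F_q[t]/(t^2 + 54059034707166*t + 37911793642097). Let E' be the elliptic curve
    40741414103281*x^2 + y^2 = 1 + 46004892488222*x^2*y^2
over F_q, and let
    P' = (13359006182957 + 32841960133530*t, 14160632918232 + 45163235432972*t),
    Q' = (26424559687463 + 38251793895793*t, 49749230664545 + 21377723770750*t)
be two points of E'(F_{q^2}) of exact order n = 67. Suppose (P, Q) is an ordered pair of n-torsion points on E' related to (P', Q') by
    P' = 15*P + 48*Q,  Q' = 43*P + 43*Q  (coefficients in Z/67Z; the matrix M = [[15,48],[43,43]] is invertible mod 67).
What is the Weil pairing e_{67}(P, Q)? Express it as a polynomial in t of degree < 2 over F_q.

Alternating bilinearity on E[67] (values in mu_{67} in F_{55770209069513^2}) gives e(P',Q') = e(P,Q)^det(M).
det M = 15*43 - 48*43 = -1419 = 55 (mod 67); 55^{-1} = 39 (mod 67).
Map (x,y)_Ed via u=(1+y)/(1-y), v=(1+y)/((1-y)x) to Montgomery A=48370809719258,B=48305379905908; then to (a',b')=(25116397406070,49747942129911).
Miller loop for e_{67} over F_{55770209069513^2}: bits of 67 = 1000011; 6 double steps + 2 add steps, l/v at each.
f_P(D_Q)/f_Q(D_P) = 41205724989061 + 45318989385530*t.
Finally e_{67}(P,Q) = 21569145857194 + 13924685978546*t.

21569145857194 + 13924685978546*t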